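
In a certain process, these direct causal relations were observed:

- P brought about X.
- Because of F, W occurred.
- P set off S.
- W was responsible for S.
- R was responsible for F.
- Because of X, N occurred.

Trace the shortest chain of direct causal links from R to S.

R → F → W → S

R → F
F → W
W → S
Length: 3 steps.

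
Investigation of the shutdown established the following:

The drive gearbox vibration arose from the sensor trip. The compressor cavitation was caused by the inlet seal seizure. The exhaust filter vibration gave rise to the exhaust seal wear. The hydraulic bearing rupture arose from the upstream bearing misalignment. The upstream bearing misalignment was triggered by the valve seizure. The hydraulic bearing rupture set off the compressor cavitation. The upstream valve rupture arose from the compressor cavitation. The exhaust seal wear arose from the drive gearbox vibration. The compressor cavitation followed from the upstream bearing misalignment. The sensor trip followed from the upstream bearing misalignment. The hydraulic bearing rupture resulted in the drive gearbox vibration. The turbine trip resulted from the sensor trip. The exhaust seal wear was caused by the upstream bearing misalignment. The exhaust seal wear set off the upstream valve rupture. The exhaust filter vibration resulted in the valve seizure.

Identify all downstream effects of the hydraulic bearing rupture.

Direct effects: the drive gearbox vibration, the compressor cavitation.
2 steps out: the exhaust seal wear, the upstream valve rupture.
Not reachable from it: the exhaust filter vibration, the valve seizure, the upstream bearing misalignment, the sensor trip, the turbine trip, the inlet seal seizure.

the compressor cavitation, the drive gearbox vibration, the exhaust seal wear, the upstream valve rupture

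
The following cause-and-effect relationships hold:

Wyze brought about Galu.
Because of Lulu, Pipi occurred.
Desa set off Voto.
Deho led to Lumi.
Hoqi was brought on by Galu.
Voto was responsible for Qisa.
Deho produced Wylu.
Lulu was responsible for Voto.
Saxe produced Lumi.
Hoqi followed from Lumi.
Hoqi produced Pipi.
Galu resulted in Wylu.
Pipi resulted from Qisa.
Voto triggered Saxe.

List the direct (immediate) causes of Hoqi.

Galu, Lumi

Upstream contributors include Lulu, Wyze, Deho, Desa, Voto, Saxe, but only Galu, Lumi feed directly into Hoqi.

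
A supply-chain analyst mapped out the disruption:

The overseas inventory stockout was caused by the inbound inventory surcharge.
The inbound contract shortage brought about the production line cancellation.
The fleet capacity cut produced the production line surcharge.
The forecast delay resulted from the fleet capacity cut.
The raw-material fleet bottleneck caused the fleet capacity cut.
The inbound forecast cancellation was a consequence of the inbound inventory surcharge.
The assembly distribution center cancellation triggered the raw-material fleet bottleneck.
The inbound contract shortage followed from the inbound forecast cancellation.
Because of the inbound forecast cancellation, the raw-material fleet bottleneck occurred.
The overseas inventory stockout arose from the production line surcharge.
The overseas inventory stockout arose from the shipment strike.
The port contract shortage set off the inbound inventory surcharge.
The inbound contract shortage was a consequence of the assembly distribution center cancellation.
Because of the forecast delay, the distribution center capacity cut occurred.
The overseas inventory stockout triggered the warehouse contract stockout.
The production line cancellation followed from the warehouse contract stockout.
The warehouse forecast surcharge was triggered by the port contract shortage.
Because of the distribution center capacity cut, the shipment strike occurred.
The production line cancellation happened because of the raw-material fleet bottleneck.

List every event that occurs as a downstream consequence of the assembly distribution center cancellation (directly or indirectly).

Direct effects: the raw-material fleet bottleneck, the inbound contract shortage.
2 steps out: the fleet capacity cut, the production line cancellation.
3 steps out: the forecast delay, the production line surcharge.
4 steps out: the distribution center capacity cut, the overseas inventory stockout.
5 steps out: the shipment strike, the warehouse contract stockout.
Not reachable from it: the port contract shortage, the warehouse forecast surcharge, the inbound inventory surcharge, the inbound forecast cancellation.

the distribution center capacity cut, the fleet capacity cut, the forecast delay, the inbound contract shortage, the overseas inventory stockout, the production line cancellation, the production line surcharge, the raw-material fleet bottleneck, the shipment strike, the warehouse contract stockout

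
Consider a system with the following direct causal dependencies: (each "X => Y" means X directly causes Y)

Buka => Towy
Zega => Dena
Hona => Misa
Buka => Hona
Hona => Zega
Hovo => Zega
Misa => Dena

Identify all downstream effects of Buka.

Dena, Hona, Misa, Towy, Zega

Direct effects: Hona, Towy.
2 steps out: Zega, Misa.
3 steps out: Dena.
Not reachable from it: Hovo.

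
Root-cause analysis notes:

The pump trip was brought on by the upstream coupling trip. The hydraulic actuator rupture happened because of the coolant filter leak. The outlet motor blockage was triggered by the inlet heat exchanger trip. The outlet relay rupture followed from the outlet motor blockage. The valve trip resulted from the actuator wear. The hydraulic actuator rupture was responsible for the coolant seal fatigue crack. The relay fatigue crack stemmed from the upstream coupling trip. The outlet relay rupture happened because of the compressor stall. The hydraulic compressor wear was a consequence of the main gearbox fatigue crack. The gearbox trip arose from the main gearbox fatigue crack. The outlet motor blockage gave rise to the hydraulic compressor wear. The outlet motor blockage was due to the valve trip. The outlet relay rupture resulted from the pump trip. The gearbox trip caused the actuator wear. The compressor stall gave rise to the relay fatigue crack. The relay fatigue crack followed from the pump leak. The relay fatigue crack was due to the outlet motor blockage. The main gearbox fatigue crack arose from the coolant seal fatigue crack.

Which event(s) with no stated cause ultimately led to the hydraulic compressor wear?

the coolant filter leak, the inlet heat exchanger trip

Tracing upstream from the hydraulic compressor wear: the hydraulic compressor wear ← the main gearbox fatigue crack ← the coolant seal fatigue crack ← the hydraulic actuator rupture ← the coolant filter leak.
A separate upstream branch: the hydraulic compressor wear ← the outlet motor blockage ← the inlet heat exchanger trip.
Each of those chain origins has no stated cause.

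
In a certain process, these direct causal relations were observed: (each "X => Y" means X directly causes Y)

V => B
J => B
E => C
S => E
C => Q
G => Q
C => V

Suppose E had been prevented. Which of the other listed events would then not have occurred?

Downstream of E: C, Q, V, B.
Of those, still caused via another path: Q, B.
The remainder have no surviving cause.

C, V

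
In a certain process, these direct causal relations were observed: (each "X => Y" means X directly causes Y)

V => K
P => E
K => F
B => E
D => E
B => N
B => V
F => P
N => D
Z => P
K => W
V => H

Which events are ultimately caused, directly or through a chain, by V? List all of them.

E, F, H, K, P, W

Direct effects: K, H.
2 steps out: F, W.
3 steps out: P.
4 steps out: E.
Not reachable from it: B, N, D, Z.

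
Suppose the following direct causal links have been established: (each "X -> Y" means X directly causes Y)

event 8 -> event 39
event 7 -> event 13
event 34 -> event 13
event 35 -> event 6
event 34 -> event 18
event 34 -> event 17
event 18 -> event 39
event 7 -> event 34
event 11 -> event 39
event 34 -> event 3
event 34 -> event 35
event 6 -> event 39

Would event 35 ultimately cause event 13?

No

Event 35 leads to event 6, event 39; event 13 is not among them.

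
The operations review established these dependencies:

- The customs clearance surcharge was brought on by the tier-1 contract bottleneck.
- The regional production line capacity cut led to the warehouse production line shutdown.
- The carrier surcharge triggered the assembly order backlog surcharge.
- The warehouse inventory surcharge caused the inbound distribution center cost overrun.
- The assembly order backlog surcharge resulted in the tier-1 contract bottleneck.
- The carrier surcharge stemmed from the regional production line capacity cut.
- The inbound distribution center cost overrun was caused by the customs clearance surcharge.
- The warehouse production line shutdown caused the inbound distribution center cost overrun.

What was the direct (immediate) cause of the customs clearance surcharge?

the tier-1 contract bottleneck

Upstream contributors include the regional production line capacity cut, the carrier surcharge, the assembly order backlog surcharge, but only the tier-1 contract bottleneck feeds directly into the customs clearance surcharge.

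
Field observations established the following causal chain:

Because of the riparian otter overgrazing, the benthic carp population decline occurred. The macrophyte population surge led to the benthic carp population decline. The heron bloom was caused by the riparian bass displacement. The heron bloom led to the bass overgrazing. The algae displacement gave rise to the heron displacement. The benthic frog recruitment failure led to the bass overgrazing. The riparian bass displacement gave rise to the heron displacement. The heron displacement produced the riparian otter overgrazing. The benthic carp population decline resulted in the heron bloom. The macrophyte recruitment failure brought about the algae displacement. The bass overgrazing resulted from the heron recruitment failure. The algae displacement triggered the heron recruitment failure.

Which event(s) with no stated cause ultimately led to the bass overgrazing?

the benthic frog recruitment failure, the macrophyte population surge, the macrophyte recruitment failure, the riparian bass displacement

Tracing upstream from the bass overgrazing: the bass overgrazing ← the heron bloom ← the benthic carp population decline ← the macrophyte population surge.
A separate upstream branch: the bass overgrazing ← the benthic frog recruitment failure.
A separate upstream branch: the bass overgrazing ← the heron bloom ← the riparian bass displacement.
A separate upstream branch: the bass overgrazing ← the heron recruitment failure ← the algae displacement ← the macrophyte recruitment failure.
Each of those chain origins has no stated cause.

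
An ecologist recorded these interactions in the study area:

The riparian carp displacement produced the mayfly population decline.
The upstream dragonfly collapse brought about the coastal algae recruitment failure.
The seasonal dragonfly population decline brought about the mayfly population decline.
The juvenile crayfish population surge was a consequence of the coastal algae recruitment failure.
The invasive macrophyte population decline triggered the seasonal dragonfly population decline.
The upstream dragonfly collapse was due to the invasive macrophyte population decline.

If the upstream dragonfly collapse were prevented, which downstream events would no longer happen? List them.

Downstream of the upstream dragonfly collapse: the coastal algae recruitment failure, the juvenile crayfish population surge.

the coastal algae recruitment failure, the juvenile crayfish population surge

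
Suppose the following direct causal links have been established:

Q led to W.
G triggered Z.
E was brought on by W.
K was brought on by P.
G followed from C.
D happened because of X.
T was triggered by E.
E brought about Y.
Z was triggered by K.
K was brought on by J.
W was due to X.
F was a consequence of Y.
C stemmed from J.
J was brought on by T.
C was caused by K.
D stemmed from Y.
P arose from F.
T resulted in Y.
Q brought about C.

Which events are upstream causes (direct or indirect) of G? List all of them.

C, E, F, J, K, P, Q, T, W, X, Y

Immediate cause of G: C.
Further upstream: Q, X, W, E, T, Y, F, P, J, K.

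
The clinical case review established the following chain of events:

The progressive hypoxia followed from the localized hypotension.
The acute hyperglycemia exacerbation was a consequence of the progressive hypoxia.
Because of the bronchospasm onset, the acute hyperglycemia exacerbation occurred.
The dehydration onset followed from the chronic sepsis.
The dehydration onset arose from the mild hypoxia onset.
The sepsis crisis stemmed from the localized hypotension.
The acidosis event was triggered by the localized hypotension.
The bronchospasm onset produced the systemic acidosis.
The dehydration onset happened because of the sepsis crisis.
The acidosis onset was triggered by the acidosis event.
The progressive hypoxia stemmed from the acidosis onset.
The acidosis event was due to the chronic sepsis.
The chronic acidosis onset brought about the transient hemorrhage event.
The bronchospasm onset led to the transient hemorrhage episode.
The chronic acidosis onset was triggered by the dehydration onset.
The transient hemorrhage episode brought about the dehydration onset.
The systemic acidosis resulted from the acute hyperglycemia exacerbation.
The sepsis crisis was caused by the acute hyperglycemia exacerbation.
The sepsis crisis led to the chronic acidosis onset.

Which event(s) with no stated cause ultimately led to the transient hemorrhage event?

the bronchospasm onset, the chronic sepsis, the localized hypotension, the mild hypoxia onset

Tracing upstream from the transient hemorrhage event: the transient hemorrhage event ← the chronic acidosis onset ← the sepsis crisis ← the localized hypotension.
A separate upstream branch: the transient hemorrhage event ← the chronic acidosis onset ← the dehydration onset ← the chronic sepsis.
A separate upstream branch: the transient hemorrhage event ← the chronic acidosis onset ← the sepsis crisis ← the acute hyperglycemia exacerbation ← the bronchospasm onset.
A separate upstream branch: the transient hemorrhage event ← the chronic acidosis onset ← the dehydration onset ← the mild hypoxia onset.
Each of those chain origins has no stated cause.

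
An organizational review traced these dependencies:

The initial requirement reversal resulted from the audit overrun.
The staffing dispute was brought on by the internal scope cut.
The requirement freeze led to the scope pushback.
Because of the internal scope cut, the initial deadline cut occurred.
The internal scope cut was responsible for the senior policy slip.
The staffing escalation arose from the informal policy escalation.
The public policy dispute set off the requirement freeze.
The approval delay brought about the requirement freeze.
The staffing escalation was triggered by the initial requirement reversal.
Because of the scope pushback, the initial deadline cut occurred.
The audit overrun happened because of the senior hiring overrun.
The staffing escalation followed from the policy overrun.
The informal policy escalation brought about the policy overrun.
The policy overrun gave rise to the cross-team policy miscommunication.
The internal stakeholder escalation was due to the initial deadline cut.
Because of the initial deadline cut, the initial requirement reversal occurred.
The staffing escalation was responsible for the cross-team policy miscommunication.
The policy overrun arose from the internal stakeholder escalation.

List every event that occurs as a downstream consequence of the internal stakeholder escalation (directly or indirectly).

the cross-team policy miscommunication, the policy overrun, the staffing escalation

Direct effects: the policy overrun.
2 steps out: the staffing escalation, the cross-team policy miscommunication.
Not reachable from it: the approval delay, the public policy dispute, the internal scope cut, the requirement freeze, the senior policy slip, the informal policy escalation, the scope pushback, the senior hiring overrun, the audit overrun, the initial deadline cut, the staffing dispute, the initial requirement reversal.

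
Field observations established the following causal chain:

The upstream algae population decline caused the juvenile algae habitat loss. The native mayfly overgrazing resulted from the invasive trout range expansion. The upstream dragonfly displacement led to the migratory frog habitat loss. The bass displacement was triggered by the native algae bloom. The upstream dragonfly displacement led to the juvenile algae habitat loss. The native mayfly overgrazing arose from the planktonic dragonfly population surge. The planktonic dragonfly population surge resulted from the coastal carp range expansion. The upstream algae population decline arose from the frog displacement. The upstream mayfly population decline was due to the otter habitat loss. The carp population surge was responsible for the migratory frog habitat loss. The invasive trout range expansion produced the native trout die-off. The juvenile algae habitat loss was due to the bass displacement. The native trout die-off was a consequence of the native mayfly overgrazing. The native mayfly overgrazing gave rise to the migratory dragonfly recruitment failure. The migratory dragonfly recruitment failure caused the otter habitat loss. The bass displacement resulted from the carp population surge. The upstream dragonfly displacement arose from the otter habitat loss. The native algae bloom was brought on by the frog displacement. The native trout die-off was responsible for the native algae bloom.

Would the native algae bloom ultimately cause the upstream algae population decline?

The native algae bloom leads to the bass displacement, the juvenile algae habitat loss; the upstream algae population decline is not among them.

No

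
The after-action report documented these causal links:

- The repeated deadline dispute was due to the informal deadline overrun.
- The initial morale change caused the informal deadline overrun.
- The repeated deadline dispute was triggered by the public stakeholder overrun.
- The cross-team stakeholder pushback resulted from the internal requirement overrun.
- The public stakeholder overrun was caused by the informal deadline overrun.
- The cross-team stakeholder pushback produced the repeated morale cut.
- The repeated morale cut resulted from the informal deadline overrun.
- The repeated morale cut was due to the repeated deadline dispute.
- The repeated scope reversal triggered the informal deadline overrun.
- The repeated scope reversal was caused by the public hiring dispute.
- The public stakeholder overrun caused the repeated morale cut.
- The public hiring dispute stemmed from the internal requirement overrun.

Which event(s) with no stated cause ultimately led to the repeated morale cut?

Tracing upstream from the repeated morale cut: the repeated morale cut ← the cross-team stakeholder pushback ← the internal requirement overrun.
A separate upstream branch: the repeated morale cut ← the informal deadline overrun ← the initial morale change.
Each of those chain origins has no stated cause.

the initial morale change, the internal requirement overrun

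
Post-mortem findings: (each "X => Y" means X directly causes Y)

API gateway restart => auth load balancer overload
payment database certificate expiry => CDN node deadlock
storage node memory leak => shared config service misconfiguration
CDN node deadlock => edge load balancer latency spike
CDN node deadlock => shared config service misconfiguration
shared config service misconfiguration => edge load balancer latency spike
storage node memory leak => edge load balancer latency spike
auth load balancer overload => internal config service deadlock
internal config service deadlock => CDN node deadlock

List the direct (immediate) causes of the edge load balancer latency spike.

Upstream contributors include the API gateway restart, the auth load balancer overload, the internal config service deadlock, the payment database certificate expiry, but only the CDN node deadlock, the shared config service misconfiguration, the storage node memory leak feed directly into the edge load balancer latency spike.

the CDN node deadlock, the shared config service misconfiguration, the storage node memory leak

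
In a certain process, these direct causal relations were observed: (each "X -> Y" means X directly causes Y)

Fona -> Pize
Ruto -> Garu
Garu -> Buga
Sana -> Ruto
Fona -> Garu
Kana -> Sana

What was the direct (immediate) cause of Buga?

Upstream contributors include Kana, Fona, Sana, Ruto, but only Garu feeds directly into Buga.

Garu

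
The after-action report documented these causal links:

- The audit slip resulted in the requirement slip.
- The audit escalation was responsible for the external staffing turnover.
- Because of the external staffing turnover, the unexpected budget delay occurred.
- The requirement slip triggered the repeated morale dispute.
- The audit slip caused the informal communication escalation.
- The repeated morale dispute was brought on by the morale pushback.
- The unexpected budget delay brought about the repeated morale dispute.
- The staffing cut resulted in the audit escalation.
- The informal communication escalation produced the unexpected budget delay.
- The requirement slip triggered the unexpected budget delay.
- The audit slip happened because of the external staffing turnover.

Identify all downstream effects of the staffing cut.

Direct effects: the audit escalation.
2 steps out: the external staffing turnover.
3 steps out: the audit slip, the unexpected budget delay.
4 steps out: the requirement slip, the informal communication escalation, the repeated morale dispute.
Not reachable from it: the morale pushback.

the audit escalation, the audit slip, the external staffing turnover, the informal communication escalation, the repeated morale dispute, the requirement slip, the unexpected budget delay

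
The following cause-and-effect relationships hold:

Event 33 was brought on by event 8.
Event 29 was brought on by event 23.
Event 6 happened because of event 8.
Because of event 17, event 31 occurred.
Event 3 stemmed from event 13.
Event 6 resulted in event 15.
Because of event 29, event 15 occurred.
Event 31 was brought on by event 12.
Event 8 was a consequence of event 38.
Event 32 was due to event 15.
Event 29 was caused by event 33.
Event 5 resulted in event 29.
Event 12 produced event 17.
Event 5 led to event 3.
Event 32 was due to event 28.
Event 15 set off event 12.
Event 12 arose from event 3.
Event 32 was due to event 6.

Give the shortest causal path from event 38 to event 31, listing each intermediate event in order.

event 38 → event 8 → event 6 → event 15 → event 12 → event 31

event 38 → event 8
event 8 → event 6
event 6 → event 15
event 15 → event 12
event 12 → event 31
Length: 5 steps.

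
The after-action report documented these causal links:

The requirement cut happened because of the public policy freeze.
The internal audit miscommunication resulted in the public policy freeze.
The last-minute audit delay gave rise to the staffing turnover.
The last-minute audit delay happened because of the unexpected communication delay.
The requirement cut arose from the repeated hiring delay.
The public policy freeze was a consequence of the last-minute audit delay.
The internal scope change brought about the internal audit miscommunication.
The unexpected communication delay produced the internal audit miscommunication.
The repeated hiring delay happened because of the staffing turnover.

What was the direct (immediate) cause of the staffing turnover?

the last-minute audit delay

Upstream contributors include the unexpected communication delay, but only the last-minute audit delay feeds directly into the staffing turnover.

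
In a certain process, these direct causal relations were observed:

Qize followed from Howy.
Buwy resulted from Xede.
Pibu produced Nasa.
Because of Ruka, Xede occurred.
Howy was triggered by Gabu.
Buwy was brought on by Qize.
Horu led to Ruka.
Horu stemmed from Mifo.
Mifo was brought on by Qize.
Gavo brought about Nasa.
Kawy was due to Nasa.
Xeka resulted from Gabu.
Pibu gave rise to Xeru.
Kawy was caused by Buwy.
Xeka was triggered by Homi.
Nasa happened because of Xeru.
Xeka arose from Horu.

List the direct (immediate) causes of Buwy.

Upstream contributors include Gabu, Howy, Mifo, Horu, Ruka, but only Qize, Xede feed directly into Buwy.

Qize, Xede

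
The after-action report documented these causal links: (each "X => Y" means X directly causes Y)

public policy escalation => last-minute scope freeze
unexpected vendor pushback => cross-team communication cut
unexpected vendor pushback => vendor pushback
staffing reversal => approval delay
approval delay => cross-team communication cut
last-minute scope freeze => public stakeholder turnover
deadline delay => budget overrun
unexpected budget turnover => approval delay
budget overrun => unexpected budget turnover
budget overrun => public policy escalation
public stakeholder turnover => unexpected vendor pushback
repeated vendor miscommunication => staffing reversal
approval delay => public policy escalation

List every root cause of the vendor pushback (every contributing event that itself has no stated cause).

the deadline delay, the repeated vendor miscommunication

Tracing upstream from the vendor pushback: the vendor pushback ← the unexpected vendor pushback ← the public stakeholder turnover ← the last-minute scope freeze ← the public policy escalation ← the budget overrun ← the deadline delay.
A separate upstream branch: the vendor pushback ← the unexpected vendor pushback ← the public stakeholder turnover ← the last-minute scope freeze ← the public policy escalation ← the approval delay ← the staffing reversal ← the repeated vendor miscommunication.
Each of those chain origins has no stated cause.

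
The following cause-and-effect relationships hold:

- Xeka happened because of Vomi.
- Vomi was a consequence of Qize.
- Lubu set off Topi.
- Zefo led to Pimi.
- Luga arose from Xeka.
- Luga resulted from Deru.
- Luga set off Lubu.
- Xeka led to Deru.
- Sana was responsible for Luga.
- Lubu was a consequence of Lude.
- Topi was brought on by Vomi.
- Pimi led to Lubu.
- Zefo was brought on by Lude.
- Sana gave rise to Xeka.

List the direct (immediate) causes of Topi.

Upstream contributors include Sana, Qize, Xeka, Lude, Deru, Zefo, Pimi, Luga, but only Lubu, Vomi feed directly into Topi.

Lubu, Vomi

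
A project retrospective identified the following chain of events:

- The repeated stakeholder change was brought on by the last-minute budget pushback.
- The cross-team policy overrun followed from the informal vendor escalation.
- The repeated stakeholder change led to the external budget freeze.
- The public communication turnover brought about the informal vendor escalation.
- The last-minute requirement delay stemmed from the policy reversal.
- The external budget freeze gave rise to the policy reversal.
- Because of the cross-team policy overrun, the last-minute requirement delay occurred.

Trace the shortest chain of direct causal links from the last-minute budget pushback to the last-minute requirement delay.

the last-minute budget pushback → the repeated stakeholder change → the external budget freeze → the policy reversal → the last-minute requirement delay

the last-minute budget pushback → the repeated stakeholder change
the repeated stakeholder change → the external budget freeze
the external budget freeze → the policy reversal
the policy reversal → the last-minute requirement delay
Length: 4 steps.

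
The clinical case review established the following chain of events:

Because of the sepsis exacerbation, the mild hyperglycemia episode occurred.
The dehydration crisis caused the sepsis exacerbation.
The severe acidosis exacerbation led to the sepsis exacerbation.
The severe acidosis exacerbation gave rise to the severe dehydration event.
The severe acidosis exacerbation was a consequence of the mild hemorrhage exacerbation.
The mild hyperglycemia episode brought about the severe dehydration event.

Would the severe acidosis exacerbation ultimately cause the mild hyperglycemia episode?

Yes

There is a causal chain: the severe acidosis exacerbation → the sepsis exacerbation → the mild hyperglycemia episode.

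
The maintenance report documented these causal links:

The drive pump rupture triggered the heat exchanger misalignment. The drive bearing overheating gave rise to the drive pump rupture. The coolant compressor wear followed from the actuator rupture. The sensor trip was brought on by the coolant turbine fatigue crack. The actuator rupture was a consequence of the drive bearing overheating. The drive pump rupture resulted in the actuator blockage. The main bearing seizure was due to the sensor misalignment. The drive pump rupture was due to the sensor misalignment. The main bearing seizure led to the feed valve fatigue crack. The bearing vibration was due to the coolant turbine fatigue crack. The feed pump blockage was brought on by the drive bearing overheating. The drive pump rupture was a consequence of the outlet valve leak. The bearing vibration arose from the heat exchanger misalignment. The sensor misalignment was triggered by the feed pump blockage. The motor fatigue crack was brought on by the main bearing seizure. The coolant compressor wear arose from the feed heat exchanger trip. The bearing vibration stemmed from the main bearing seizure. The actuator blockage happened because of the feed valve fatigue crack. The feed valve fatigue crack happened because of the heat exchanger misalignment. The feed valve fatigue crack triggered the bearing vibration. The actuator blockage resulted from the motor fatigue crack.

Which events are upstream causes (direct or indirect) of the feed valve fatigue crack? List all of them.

Immediate causes of the feed valve fatigue crack: the main bearing seizure, the heat exchanger misalignment.
Further upstream: the outlet valve leak, the drive bearing overheating, the feed pump blockage, the sensor misalignment, the drive pump rupture.

the drive bearing overheating, the drive pump rupture, the feed pump blockage, the heat exchanger misalignment, the main bearing seizure, the outlet valve leak, the sensor misalignment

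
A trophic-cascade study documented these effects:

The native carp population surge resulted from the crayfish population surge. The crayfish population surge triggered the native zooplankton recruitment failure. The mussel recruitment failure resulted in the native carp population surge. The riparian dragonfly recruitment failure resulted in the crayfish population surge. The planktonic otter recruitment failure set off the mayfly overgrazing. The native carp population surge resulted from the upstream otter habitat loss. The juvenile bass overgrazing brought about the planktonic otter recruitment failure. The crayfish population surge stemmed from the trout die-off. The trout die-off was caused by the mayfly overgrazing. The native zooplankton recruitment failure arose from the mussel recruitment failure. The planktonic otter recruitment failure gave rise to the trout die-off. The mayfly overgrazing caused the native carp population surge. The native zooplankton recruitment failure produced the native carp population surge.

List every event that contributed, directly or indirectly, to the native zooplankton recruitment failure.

Immediate causes of the native zooplankton recruitment failure: the mussel recruitment failure, the crayfish population surge.
Further upstream: the juvenile bass overgrazing, the planktonic otter recruitment failure, the mayfly overgrazing, the riparian dragonfly recruitment failure, the trout die-off.

the crayfish population surge, the juvenile bass overgrazing, the mayfly overgrazing, the mussel recruitment failure, the planktonic otter recruitment failure, the riparian dragonfly recruitment failure, the trout die-off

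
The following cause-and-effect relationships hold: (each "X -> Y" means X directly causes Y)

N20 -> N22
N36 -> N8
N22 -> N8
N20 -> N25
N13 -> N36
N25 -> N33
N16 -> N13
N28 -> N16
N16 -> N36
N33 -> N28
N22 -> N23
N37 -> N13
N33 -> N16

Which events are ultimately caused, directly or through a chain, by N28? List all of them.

Direct effects: N16.
2 steps out: N13, N36.
3 steps out: N8.
Not reachable from it: N20, N25, N22, N23, N33, N37.

N13, N16, N36, N8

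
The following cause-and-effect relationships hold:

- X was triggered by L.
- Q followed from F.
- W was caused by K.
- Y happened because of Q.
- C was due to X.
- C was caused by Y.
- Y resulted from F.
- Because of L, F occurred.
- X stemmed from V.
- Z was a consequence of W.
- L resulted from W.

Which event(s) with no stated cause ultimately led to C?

K, V

Tracing upstream from C: C ← X ← L ← W ← K.
A separate upstream branch: C ← X ← V.
Each of those chain origins has no stated cause.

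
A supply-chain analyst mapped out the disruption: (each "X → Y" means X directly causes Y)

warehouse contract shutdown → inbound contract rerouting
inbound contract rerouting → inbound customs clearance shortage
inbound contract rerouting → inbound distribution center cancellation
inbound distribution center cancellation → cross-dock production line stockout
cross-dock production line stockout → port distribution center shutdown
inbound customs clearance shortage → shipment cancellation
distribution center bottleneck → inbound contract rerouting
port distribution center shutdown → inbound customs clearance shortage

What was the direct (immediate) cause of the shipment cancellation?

Upstream contributors include the warehouse contract shutdown, the inbound contract rerouting, the inbound distribution center cancellation, the cross-dock production line stockout, the port distribution center shutdown, the distribution center bottleneck, but only the inbound customs clearance shortage feeds directly into the shipment cancellation.

the inbound customs clearance shortage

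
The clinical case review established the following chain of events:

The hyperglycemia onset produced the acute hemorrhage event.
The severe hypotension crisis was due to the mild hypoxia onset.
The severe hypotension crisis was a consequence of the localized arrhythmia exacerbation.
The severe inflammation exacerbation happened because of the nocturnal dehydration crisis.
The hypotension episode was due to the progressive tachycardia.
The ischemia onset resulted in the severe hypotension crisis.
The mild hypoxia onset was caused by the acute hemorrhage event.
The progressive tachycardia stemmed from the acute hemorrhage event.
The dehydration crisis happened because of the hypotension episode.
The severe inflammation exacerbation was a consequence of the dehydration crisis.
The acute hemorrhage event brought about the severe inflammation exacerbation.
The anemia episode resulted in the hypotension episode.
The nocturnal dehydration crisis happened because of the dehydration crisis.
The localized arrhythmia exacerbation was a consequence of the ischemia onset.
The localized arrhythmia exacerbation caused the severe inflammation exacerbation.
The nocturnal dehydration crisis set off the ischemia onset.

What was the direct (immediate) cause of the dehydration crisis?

the hypotension episode

Upstream contributors include the hyperglycemia onset, the acute hemorrhage event, the progressive tachycardia, the anemia episode, but only the hypotension episode feeds directly into the dehydration crisis.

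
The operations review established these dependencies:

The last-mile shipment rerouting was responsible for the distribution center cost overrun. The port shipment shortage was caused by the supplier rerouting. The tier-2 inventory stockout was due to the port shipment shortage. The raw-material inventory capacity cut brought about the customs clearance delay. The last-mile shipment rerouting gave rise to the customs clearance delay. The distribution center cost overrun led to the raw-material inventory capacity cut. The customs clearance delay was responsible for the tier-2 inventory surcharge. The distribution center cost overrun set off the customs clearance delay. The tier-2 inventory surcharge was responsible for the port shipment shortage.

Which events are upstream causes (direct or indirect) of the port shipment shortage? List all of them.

Immediate causes of the port shipment shortage: the tier-2 inventory surcharge, the supplier rerouting.
Further upstream: the last-mile shipment rerouting, the distribution center cost overrun, the raw-material inventory capacity cut, the customs clearance delay.

the customs clearance delay, the distribution center cost overrun, the last-mile shipment rerouting, the raw-material inventory capacity cut, the supplier rerouting, the tier-2 inventory surcharge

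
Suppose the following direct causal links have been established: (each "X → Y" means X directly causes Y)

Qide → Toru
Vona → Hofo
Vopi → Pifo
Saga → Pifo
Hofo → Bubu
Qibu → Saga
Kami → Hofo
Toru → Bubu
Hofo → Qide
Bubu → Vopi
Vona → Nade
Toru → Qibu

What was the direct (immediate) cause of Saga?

Upstream contributors include Kami, Vona, Hofo, Qide, Toru, but only Qibu feeds directly into Saga.

Qibu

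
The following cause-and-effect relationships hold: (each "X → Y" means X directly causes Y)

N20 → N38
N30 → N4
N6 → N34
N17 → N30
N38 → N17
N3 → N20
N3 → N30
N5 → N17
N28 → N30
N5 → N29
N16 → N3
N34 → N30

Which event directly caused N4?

Upstream contributors include N16, N6, N3, N5, N20, N34, N38, N17, N28, but only N30 feeds directly into N4.

N30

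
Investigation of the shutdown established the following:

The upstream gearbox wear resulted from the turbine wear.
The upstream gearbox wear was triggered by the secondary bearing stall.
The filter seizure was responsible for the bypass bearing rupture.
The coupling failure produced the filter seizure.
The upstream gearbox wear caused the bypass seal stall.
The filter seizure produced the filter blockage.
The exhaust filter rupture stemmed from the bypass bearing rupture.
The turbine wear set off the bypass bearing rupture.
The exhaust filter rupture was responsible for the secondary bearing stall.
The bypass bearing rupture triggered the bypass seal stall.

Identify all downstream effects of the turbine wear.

Direct effects: the bypass bearing rupture, the upstream gearbox wear.
2 steps out: the exhaust filter rupture, the bypass seal stall.
3 steps out: the secondary bearing stall.
Not reachable from it: the coupling failure, the filter seizure, the filter blockage.

the bypass bearing rupture, the bypass seal stall, the exhaust filter rupture, the secondary bearing stall, the upstream gearbox wear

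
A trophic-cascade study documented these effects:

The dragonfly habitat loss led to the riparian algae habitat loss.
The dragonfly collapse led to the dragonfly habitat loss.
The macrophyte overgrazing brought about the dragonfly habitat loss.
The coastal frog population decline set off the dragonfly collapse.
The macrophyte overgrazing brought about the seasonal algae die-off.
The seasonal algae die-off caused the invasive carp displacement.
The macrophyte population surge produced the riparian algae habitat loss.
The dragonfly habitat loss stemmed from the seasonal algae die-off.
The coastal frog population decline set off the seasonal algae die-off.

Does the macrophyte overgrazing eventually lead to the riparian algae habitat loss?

There is a causal chain: the macrophyte overgrazing → the dragonfly habitat loss → the riparian algae habitat loss.

Yes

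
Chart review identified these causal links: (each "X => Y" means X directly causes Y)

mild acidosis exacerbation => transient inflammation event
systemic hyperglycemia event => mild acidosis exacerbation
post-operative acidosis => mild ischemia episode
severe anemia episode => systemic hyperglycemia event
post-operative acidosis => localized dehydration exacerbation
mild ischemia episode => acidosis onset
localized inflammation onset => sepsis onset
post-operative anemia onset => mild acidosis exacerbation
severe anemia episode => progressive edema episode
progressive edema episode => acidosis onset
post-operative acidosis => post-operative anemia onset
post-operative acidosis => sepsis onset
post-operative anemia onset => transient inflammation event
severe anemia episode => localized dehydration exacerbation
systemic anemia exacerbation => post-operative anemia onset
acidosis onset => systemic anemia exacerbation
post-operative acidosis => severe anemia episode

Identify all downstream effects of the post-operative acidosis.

Direct effects: the sepsis onset, the severe anemia episode, the localized dehydration exacerbation, the mild ischemia episode, the post-operative anemia onset.
2 steps out: the progressive edema episode, the acidosis onset, the systemic hyperglycemia event, the mild acidosis exacerbation, the transient inflammation event.
3 steps out: the systemic anemia exacerbation.
Not reachable from it: the localized inflammation onset.

the acidosis onset, the localized dehydration exacerbation, the mild acidosis exacerbation, the mild ischemia episode, the post-operative anemia onset, the progressive edema episode, the sepsis onset, the severe anemia episode, the systemic anemia exacerbation, the systemic hyperglycemia event, the transient inflammation event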